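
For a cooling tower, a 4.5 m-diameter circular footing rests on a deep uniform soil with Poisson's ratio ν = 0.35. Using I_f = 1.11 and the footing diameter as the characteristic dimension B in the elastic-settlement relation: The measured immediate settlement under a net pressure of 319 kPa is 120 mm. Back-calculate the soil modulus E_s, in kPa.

E_s ≈ 11700 kPa

S_e = q·B·(1−ν²)/E_s · I_f  ⇒  E_s = q·B·(1−ν²)·I_f / S_e.
E_s = 319 × 4.5 × 0.8775 × 1.11 / 0.12 = 11650 kPa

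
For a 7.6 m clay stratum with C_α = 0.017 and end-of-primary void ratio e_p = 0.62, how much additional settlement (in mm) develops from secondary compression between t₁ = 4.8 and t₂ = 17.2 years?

S_s ≈ 44.2 mm

Secondary compression: S_s = C_α·H/(1+e_p)·log₁₀(t₂/t₁)
S_s = 0.017×7.6/(1+0.62)×log₁₀(17.2/4.8)
    = 0.07975 × 0.5543 = 0.04421 m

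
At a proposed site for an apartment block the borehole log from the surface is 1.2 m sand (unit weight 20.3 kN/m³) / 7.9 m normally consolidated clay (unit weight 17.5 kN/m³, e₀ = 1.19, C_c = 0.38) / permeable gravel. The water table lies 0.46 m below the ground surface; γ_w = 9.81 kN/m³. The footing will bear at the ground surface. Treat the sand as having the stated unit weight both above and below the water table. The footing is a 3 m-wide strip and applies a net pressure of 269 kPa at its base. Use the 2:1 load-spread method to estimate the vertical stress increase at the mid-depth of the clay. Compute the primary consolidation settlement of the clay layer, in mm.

S_c ≈ 671 mm

Mid-depth of clay below the ground surface: z = 1.2 + 7.9/2 = 5.15 m.
Total vertical stress at mid-clay: σ_v = 20.3×1.2 + 17.5×3.95 = 93.485 kPa.
Pore pressure: u = 9.81×(5.15 − 0.46) = 46.009 kPa.
Initial effective stress: σ'_0 = σ_v − u = 93.485 − 46.009 = 47.476 kPa.
Stress increase at mid-clay by the 2:1 spreading method:
Δσ = qB/(B+z) = 269×3/(3+5.15) = 99.018 kPa
Final effective stress: σ'_f = σ'_0 + Δσ = 47.476 + 99.018 = 146.49 kPa.
Normally consolidated clay, so the full stress increment lies on the virgin compression line:
S_c = C_c·H/(1+e₀)·log₁₀(σ'_f/σ'_0) = 0.38×7.9/(1+1.19)×log₁₀(146.49/47.476)
    = 1.3708 × 0.48933 = 0.6708 m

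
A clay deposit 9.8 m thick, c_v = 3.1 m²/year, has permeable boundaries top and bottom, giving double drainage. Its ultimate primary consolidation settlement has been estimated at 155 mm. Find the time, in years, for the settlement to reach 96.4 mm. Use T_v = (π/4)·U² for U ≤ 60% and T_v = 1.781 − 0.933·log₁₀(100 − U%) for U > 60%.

Drainage path length: H_d = H/2 = 4.9 m (double drainage).
U = S(t)/S_ult = 96.4/155 = 0.6219.
U > 60%: T_v = 1.781 − 0.933·log₁₀(100 − 62.194) = 0.30913.
t = T_v·H_d²/c_v = 0.30913×4.9²/3.1 = 2.394 years.

t ≈ 2.39 years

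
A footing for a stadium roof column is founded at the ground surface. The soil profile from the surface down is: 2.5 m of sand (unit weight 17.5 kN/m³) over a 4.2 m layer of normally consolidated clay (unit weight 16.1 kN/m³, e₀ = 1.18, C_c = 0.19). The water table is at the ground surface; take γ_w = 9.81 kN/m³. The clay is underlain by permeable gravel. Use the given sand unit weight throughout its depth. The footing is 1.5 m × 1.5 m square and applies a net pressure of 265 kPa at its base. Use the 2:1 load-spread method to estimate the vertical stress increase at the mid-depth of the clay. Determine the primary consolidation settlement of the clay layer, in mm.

Mid-depth of clay below the ground surface: z = 2.5 + 4.2/2 = 4.6 m.
Total vertical stress at mid-clay: σ_v = 17.5×2.5 + 16.1×2.1 = 77.56 kPa.
Pore pressure: u = 9.81×(4.6 − 0) = 45.126 kPa.
Initial effective stress: σ'_0 = σ_v − u = 77.56 − 45.126 = 32.434 kPa.
Stress increase at mid-clay by the 2:1 spreading method:
Δσ = qBL/((B+z)(L+z)) = 265×1.5×1.5/((1.5+4.6)(1.5+4.6)) = 16.024 kPa
Final effective stress: σ'_f = σ'_0 + Δσ = 32.434 + 16.024 = 48.458 kPa.
Normally consolidated clay, so the full stress increment lies on the virgin compression line:
S_c = C_c·H/(1+e₀)·log₁₀(σ'_f/σ'_0) = 0.19×4.2/(1+1.18)×log₁₀(48.458/32.434)
    = 0.36606 × 0.17436 = 0.06383 m

S_c ≈ 63.8 mm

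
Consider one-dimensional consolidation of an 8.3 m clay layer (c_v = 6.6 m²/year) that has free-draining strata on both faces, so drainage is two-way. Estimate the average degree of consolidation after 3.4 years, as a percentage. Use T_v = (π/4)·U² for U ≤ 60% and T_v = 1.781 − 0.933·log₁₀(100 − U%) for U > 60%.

U ≈ 96.7 %

Drainage path length: H_d = H/2 = 4.15 m (double drainage).
T_v = c_v·t/H_d² = 6.6×3.4/4.15² = 1.3029.
T_v = 1.3029 corresponds to the U > 60% branch:
U = 1 − 10^((1.781 − T_v)/0.933)/100 = 0.9675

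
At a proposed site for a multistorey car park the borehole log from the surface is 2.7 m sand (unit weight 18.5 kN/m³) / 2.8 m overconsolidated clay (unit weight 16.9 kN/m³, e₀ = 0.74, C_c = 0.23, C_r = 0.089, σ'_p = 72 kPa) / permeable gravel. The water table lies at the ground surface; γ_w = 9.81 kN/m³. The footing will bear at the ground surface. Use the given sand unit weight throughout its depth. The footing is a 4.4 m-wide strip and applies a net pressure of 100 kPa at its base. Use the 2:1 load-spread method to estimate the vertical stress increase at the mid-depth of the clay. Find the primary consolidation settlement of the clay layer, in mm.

Mid-depth of clay below the ground surface: z = 2.7 + 2.8/2 = 4.1 m.
Total vertical stress at mid-clay: σ_v = 18.5×2.7 + 16.9×1.4 = 73.61 kPa.
Pore pressure: u = 9.81×(4.1 − 0) = 40.221 kPa.
Initial effective stress: σ'_0 = σ_v − u = 73.61 − 40.221 = 33.389 kPa.
Stress increase at mid-clay by the 2:1 spreading method:
Δσ = qB/(B+z) = 100×4.4/(4.4+4.1) = 51.765 kPa
Final effective stress: σ'_f = 33.389 + 51.765 = 85.154 kPa.
σ'_f = 85.154 > σ'_p = 72 kPa, so the stress path crosses the preconsolidation pressure — recompression up to σ'_p, then virgin compression beyond:
S_c = H/(1+e₀)·[C_r·log₁₀(σ'_p/σ'_0) + C_c·log₁₀(σ'_f/σ'_p)]
    = 2.8/1.74 × [0.089×log₁₀(72/33.389) + 0.23×log₁₀(85.154/72)]
    = 1.6092 × [0.029702 + 0.016761] = 0.07477 m

S_c ≈ 74.8 mm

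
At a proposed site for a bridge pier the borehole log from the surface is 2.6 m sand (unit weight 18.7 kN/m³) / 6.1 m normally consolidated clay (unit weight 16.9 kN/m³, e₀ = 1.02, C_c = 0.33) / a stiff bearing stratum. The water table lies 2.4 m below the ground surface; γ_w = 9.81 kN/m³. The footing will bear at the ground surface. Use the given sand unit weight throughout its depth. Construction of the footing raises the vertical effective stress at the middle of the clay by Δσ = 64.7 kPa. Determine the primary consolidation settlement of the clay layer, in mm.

Mid-depth of clay below the ground surface: z = 2.6 + 6.1/2 = 5.65 m.
Total vertical stress at mid-clay: σ_v = 18.7×2.6 + 16.9×3.05 = 100.16 kPa.
Pore pressure: u = 9.81×(5.65 − 2.4) = 31.883 kPa.
Initial effective stress: σ'_0 = σ_v − u = 100.16 − 31.883 = 68.277 kPa.
Final effective stress: σ'_f = σ'_0 + Δσ = 68.277 + 64.7 = 132.98 kPa.
Normally consolidated clay, so the full stress increment lies on the virgin compression line:
S_c = C_c·H/(1+e₀)·log₁₀(σ'_f/σ'_0) = 0.33×6.1/(1+1.02)×log₁₀(132.98/68.277)
    = 0.99653 × 0.28951 = 0.2885 m

S_c ≈ 289 mm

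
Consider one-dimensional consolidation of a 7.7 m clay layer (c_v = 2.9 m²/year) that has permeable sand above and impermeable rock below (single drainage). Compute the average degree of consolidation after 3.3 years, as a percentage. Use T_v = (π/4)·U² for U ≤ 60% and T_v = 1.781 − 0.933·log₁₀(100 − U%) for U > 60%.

Drainage path length: H_d = H = 7.7 m (single drainage).
T_v = c_v·t/H_d² = 2.9×3.3/7.7² = 0.16141.
T_v = 0.16141 corresponds to the U ≤ 60% branch:
U = √(4T_v/π) = 0.4533

U ≈ 45.3 %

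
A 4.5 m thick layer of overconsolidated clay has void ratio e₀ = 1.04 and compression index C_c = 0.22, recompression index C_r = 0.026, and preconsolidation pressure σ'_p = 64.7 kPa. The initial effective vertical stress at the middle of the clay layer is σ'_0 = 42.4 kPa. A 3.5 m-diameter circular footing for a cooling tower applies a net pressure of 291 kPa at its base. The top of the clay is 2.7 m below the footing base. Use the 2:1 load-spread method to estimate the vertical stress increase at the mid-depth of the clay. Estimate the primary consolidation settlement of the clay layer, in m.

S_c ≈ 0.0855 m

Mid-depth of clay below the footing base: z = 2.7 + 4.5/2 = 4.95 m.
Stress increase at mid-clay by the 2:1 spreading method:
Δσ ≈ qD²/(D+z)² = 291×3.5²/(3.5+4.95)² = 49.925 kPa
Final effective stress: σ'_f = 42.4 + 49.925 = 92.325 kPa.
σ'_f = 92.325 > σ'_p = 64.7 kPa, so the stress path crosses the preconsolidation pressure — recompression up to σ'_p, then virgin compression beyond:
S_c = H/(1+e₀)·[C_r·log₁₀(σ'_p/σ'_0) + C_c·log₁₀(σ'_f/σ'_p)]
    = 4.5/2.04 × [0.026×log₁₀(64.7/42.4) + 0.22×log₁₀(92.325/64.7)]
    = 2.2059 × [0.004772 + 0.033971] = 0.08546 m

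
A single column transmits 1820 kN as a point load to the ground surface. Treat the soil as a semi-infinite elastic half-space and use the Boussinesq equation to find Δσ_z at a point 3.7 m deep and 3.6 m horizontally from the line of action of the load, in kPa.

Boussinesq vertical stress below a point load on an elastic half-space:
Δσ_z = 3P/(2πz²) · [1 + (r/z)²]^(−5/2)
r/z = 3.6/3.7 = 0.97297; [1+(r/z)²]^(−5/2) = 0.18913.
Δσ_z = 3×1820/(2π×3.7²) × 0.18913 = 63.476 × 0.18913 = 12.01 kPa

Δσ_z ≈ 12 kPa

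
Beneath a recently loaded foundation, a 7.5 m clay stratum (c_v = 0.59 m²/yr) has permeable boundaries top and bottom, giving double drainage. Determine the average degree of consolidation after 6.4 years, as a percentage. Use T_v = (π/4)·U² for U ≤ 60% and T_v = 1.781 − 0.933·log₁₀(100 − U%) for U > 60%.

Drainage path length: H_d = H/2 = 3.75 m (double drainage).
T_v = c_v·t/H_d² = 0.59×6.4/3.75² = 0.26852.
T_v = 0.26852 corresponds to the U ≤ 60% branch:
U = √(4T_v/π) = 0.5847

U ≈ 58.5 %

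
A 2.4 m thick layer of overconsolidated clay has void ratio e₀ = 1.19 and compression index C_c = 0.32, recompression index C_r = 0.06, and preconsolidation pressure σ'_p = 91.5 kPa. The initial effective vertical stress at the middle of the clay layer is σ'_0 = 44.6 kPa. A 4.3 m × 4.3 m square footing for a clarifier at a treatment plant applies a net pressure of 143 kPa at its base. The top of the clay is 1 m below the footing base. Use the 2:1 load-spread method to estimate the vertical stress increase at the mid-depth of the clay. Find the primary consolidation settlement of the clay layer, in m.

Mid-depth of clay below the footing base: z = 1 + 2.4/2 = 2.2 m.
Stress increase at mid-clay by the 2:1 spreading method:
Δσ = qBL/((B+z)(L+z)) = 143×4.3×4.3/((4.3+2.2)(4.3+2.2)) = 62.582 kPa
Final effective stress: σ'_f = 44.6 + 62.582 = 107.18 kPa.
σ'_f = 107.18 > σ'_p = 91.5 kPa, so the stress path crosses the preconsolidation pressure — recompression up to σ'_p, then virgin compression beyond:
S_c = H/(1+e₀)·[C_r·log₁₀(σ'_p/σ'_0) + C_c·log₁₀(σ'_f/σ'_p)]
    = 2.4/2.19 × [0.06×log₁₀(91.5/44.6) + 0.32×log₁₀(107.18/91.5)]
    = 1.0959 × [0.018725 + 0.021982] = 0.04461 m

S_c ≈ 0.0446 m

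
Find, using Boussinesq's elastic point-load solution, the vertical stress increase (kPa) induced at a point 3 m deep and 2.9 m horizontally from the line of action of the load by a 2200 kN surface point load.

Δσ_z ≈ 22.4 kPa

Boussinesq vertical stress below a point load on an elastic half-space:
Δσ_z = 3P/(2πz²) · [1 + (r/z)²]^(−5/2)
r/z = 2.9/3 = 0.96667; [1+(r/z)²]^(−5/2) = 0.19214.
Δσ_z = 3×2200/(2π×3²) × 0.19214 = 116.71 × 0.19214 = 22.42 kPa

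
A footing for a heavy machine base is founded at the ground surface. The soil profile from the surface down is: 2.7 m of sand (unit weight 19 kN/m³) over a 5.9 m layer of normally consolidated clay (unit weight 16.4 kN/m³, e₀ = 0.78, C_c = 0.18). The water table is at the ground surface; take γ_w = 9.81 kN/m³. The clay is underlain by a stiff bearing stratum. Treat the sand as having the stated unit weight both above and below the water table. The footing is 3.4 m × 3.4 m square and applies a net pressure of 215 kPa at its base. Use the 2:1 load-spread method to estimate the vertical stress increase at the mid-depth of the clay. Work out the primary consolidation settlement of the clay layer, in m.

Mid-depth of clay below the ground surface: z = 2.7 + 5.9/2 = 5.65 m.
Total vertical stress at mid-clay: σ_v = 19×2.7 + 16.4×2.95 = 99.68 kPa.
Pore pressure: u = 9.81×(5.65 − 0) = 55.427 kPa.
Initial effective stress: σ'_0 = σ_v − u = 99.68 − 55.427 = 44.253 kPa.
Stress increase at mid-clay by the 2:1 spreading method:
Δσ = qBL/((B+z)(L+z)) = 215×3.4×3.4/((3.4+5.65)(3.4+5.65)) = 30.346 kPa
Final effective stress: σ'_f = σ'_0 + Δσ = 44.253 + 30.346 = 74.599 kPa.
Normally consolidated clay, so the full stress increment lies on the virgin compression line:
S_c = C_c·H/(1+e₀)·log₁₀(σ'_f/σ'_0) = 0.18×5.9/(1+0.78)×log₁₀(74.599/44.253)
    = 0.59663 × 0.22679 = 0.1353 m

S_c ≈ 0.135 m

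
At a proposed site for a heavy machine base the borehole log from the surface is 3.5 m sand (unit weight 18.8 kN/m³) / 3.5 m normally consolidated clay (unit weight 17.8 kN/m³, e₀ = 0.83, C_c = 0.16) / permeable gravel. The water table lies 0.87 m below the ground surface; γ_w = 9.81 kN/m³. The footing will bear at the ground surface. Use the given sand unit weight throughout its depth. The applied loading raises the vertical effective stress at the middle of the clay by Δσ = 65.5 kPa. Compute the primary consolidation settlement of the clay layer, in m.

Mid-depth of clay below the ground surface: z = 3.5 + 3.5/2 = 5.25 m.
Total vertical stress at mid-clay: σ_v = 18.8×3.5 + 17.8×1.75 = 96.95 kPa.
Pore pressure: u = 9.81×(5.25 − 0.87) = 42.968 kPa.
Initial effective stress: σ'_0 = σ_v − u = 96.95 − 42.968 = 53.982 kPa.
Final effective stress: σ'_f = σ'_0 + Δσ = 53.982 + 65.5 = 119.48 kPa.
Normally consolidated clay, so the full stress increment lies on the virgin compression line:
S_c = C_c·H/(1+e₀)·log₁₀(σ'_f/σ'_0) = 0.16×3.5/(1+0.83)×log₁₀(119.48/53.982)
    = 0.30601 × 0.34505 = 0.1056 m

S_c ≈ 0.106 m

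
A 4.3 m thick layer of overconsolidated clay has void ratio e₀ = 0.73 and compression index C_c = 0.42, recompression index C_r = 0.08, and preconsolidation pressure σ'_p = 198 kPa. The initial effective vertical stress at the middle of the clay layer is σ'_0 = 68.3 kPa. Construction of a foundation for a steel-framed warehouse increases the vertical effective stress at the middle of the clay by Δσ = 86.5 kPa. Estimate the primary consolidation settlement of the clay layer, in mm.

Final effective stress: σ'_f = 68.3 + 86.5 = 154.8 kPa.
σ'_f = 154.8 ≤ σ'_p = 198 kPa, so the clay remains overconsolidated and only the recompression index applies:
S_c = C_r·H/(1+e₀)·log₁₀(σ'_f/σ'_0) = 0.08×4.3/1.73×log₁₀(154.8/68.3)
    = 0.19884 × 0.35535 = 0.07066 m

S_c ≈ 70.7 mm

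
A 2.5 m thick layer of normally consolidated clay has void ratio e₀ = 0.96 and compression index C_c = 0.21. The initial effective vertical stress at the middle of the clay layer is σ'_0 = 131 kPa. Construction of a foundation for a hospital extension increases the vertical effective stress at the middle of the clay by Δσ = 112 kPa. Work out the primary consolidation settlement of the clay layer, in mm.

S_c ≈ 71.9 mm

Final effective stress: σ'_f = σ'_0 + Δσ = 131 + 112 = 243 kPa.
Normally consolidated clay, so the full stress increment lies on the virgin compression line:
S_c = C_c·H/(1+e₀)·log₁₀(σ'_f/σ'_0) = 0.21×2.5/(1+0.96)×log₁₀(243/131)
    = 0.26786 × 0.26833 = 0.07187 m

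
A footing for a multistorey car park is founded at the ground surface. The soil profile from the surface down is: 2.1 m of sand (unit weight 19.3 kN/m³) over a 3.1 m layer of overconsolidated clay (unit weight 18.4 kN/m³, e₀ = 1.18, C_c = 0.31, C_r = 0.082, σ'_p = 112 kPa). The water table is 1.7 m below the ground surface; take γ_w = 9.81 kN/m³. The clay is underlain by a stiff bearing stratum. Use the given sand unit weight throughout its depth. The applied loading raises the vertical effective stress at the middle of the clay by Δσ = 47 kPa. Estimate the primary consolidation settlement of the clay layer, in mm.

S_c ≈ 33.6 mm

Mid-depth of clay below the ground surface: z = 2.1 + 3.1/2 = 3.65 m.
Total vertical stress at mid-clay: σ_v = 19.3×2.1 + 18.4×1.55 = 69.05 kPa.
Pore pressure: u = 9.81×(3.65 − 1.7) = 19.13 kPa.
Initial effective stress: σ'_0 = σ_v − u = 69.05 − 19.13 = 49.92 kPa.
Final effective stress: σ'_f = 49.92 + 47 = 96.92 kPa.
σ'_f = 96.92 ≤ σ'_p = 112 kPa, so the clay remains overconsolidated and only the recompression index applies:
S_c = C_r·H/(1+e₀)·log₁₀(σ'_f/σ'_0) = 0.082×3.1/2.18×log₁₀(96.92/49.92)
    = 0.1166 × 0.28814 = 0.0336 m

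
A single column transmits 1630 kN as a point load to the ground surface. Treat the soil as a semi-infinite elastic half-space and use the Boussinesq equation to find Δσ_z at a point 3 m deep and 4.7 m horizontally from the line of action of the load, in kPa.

Boussinesq vertical stress below a point load on an elastic half-space:
Δσ_z = 3P/(2πz²) · [1 + (r/z)²]^(−5/2)
r/z = 4.7/3 = 1.5667; [1+(r/z)²]^(−5/2) = 0.045087.
Δσ_z = 3×1630/(2π×3²) × 0.045087 = 86.474 × 0.045087 = 3.899 kPa

Δσ_z ≈ 3.9 kPa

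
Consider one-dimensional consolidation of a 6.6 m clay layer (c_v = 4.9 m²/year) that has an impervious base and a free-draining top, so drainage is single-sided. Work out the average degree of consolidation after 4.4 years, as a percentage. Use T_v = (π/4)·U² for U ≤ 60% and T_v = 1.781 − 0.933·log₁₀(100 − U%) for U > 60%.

U ≈ 76.1 %

Drainage path length: H_d = H = 6.6 m (single drainage).
T_v = c_v·t/H_d² = 4.9×4.4/6.6² = 0.49495.
T_v = 0.49495 corresponds to the U > 60% branch:
U = 1 − 10^((1.781 − T_v)/0.933)/100 = 0.761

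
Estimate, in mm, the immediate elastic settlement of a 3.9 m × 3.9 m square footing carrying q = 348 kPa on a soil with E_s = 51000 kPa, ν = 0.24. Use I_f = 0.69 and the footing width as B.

Immediate (elastic) settlement: S_e = q·B·(1−ν²)/E_s · I_f.
S_e = 348 × 3.9 × (1 − 0.24²) / 51000 × 0.69
    = 348 × 3.9 × 0.9424 / 51000 × 0.69
    = 0.0173 m = 17.3 mm

S_e ≈ 17.3 mm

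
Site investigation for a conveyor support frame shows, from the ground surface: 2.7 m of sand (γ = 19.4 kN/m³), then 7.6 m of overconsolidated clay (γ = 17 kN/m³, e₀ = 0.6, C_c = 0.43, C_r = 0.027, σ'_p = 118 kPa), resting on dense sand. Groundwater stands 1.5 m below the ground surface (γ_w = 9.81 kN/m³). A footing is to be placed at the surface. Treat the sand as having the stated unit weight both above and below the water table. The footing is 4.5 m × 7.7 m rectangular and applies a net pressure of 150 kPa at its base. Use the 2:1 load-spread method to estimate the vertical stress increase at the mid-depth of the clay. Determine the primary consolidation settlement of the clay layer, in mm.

S_c ≈ 22.2 mm

Mid-depth of clay below the ground surface: z = 2.7 + 7.6/2 = 6.5 m.
Total vertical stress at mid-clay: σ_v = 19.4×2.7 + 17×3.8 = 116.98 kPa.
Pore pressure: u = 9.81×(6.5 − 1.5) = 49.05 kPa.
Initial effective stress: σ'_0 = σ_v − u = 116.98 − 49.05 = 67.93 kPa.
Stress increase at mid-clay by the 2:1 spreading method:
Δσ = qBL/((B+z)(L+z)) = 150×4.5×7.7/((4.5+6.5)(7.7+6.5)) = 33.275 kPa
Final effective stress: σ'_f = 67.93 + 33.275 = 101.21 kPa.
σ'_f = 101.21 ≤ σ'_p = 118 kPa, so the clay remains overconsolidated and only the recompression index applies:
S_c = C_r·H/(1+e₀)·log₁₀(σ'_f/σ'_0) = 0.027×7.6/1.6×log₁₀(101.21/67.93)
    = 0.12825 × 0.17316 = 0.02221 m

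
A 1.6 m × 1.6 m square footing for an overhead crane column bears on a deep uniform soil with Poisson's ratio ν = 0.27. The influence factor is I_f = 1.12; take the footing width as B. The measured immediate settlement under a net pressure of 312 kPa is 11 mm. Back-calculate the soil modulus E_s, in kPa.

E_s ≈ 47100 kPa

S_e = q·B·(1−ν²)/E_s · I_f  ⇒  E_s = q·B·(1−ν²)·I_f / S_e.
E_s = 312 × 1.6 × 0.9271 × 1.12 / 0.011 = 47120 kPa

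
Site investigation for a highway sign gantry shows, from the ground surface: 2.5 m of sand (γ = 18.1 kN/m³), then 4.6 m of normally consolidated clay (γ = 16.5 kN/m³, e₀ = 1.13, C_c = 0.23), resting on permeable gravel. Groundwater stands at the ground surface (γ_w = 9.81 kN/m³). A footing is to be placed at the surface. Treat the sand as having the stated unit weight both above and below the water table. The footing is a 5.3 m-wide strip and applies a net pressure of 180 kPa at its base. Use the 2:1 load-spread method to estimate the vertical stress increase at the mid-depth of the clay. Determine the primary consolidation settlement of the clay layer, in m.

Mid-depth of clay below the ground surface: z = 2.5 + 4.6/2 = 4.8 m.
Total vertical stress at mid-clay: σ_v = 18.1×2.5 + 16.5×2.3 = 83.2 kPa.
Pore pressure: u = 9.81×(4.8 − 0) = 47.088 kPa.
Initial effective stress: σ'_0 = σ_v − u = 83.2 − 47.088 = 36.112 kPa.
Stress increase at mid-clay by the 2:1 spreading method:
Δσ = qB/(B+z) = 180×5.3/(5.3+4.8) = 94.455 kPa
Final effective stress: σ'_f = σ'_0 + Δσ = 36.112 + 94.455 = 130.57 kPa.
Normally consolidated clay, so the full stress increment lies on the virgin compression line:
S_c = C_c·H/(1+e₀)·log₁₀(σ'_f/σ'_0) = 0.23×4.6/(1+1.13)×log₁₀(130.57/36.112)
    = 0.49671 × 0.55819 = 0.2773 m

S_c ≈ 0.277 m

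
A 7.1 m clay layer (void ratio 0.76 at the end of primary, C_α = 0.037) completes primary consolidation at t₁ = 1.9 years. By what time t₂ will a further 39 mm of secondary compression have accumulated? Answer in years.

t₂ ≈ 3.47 years

S_s = C_α·H/(1+e_p)·log₁₀(t₂/t₁) ⇒ log₁₀(t₂/t₁) = S_s·(1+e_p)/(C_α·H).
log₁₀(t₂/t₁) = 0.039 × (1+0.76) / (0.037×7.1) = 0.2613
t₂ = t₁ × 10^0.2613 = 1.9 × 1.825 = 3.468 years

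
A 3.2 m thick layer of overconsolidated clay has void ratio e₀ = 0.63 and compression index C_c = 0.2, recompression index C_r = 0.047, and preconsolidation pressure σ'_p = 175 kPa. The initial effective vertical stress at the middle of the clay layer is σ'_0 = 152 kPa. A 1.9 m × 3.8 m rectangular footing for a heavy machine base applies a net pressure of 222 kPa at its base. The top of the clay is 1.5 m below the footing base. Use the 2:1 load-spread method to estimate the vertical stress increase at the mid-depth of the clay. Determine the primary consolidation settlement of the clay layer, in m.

Mid-depth of clay below the footing base: z = 1.5 + 3.2/2 = 3.1 m.
Stress increase at mid-clay by the 2:1 spreading method:
Δσ = qBL/((B+z)(L+z)) = 222×1.9×3.8/((1.9+3.1)(3.8+3.1)) = 46.459 kPa
Final effective stress: σ'_f = 152 + 46.459 = 198.46 kPa.
σ'_f = 198.46 > σ'_p = 175 kPa, so the stress path crosses the preconsolidation pressure — recompression up to σ'_p, then virgin compression beyond:
S_c = H/(1+e₀)·[C_r·log₁₀(σ'_p/σ'_0) + C_c·log₁₀(σ'_f/σ'_p)]
    = 3.2/1.63 × [0.047×log₁₀(175/152) + 0.2×log₁₀(198.46/175)]
    = 1.9632 × [0.0028761 + 0.010927] = 0.0271 m

S_c ≈ 0.0271 m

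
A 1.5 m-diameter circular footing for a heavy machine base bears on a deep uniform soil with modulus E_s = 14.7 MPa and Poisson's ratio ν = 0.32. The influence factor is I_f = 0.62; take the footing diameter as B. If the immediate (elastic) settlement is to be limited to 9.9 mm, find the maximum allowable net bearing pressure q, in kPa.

q ≈ 174 kPa

E_s = 14.7 MPa = 14700 kPa.
S_e = q·B·(1−ν²)/E_s · I_f  ⇒  q = S_e·E_s / (B·(1−ν²)·I_f).
q = 0.0099 × 14700 / (1.5 × 0.8976 × 0.62) = 174.3 kPa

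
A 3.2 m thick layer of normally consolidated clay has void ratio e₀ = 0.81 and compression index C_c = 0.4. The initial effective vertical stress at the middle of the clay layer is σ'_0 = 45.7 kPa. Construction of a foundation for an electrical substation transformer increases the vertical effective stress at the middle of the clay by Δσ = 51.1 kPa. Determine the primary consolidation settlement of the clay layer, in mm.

S_c ≈ 231 mm

Final effective stress: σ'_f = σ'_0 + Δσ = 45.7 + 51.1 = 96.8 kPa.
Normally consolidated clay, so the full stress increment lies on the virgin compression line:
S_c = C_c·H/(1+e₀)·log₁₀(σ'_f/σ'_0) = 0.4×3.2/(1+0.81)×log₁₀(96.8/45.7)
    = 0.70718 × 0.32596 = 0.2305 m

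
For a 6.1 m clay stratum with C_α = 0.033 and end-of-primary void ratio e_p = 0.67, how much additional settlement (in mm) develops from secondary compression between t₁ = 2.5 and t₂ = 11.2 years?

Secondary compression: S_s = C_α·H/(1+e_p)·log₁₀(t₂/t₁)
S_s = 0.033×6.1/(1+0.67)×log₁₀(11.2/2.5)
    = 0.1205 × 0.6513 = 0.0785 m

S_s ≈ 78.5 mm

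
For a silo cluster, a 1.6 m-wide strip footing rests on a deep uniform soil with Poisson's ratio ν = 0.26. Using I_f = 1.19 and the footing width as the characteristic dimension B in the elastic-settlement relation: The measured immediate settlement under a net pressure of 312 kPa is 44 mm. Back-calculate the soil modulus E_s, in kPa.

E_s ≈ 12600 kPa

S_e = q·B·(1−ν²)/E_s · I_f  ⇒  E_s = q·B·(1−ν²)·I_f / S_e.
E_s = 312 × 1.6 × 0.9324 × 1.19 / 0.044 = 12590 kPa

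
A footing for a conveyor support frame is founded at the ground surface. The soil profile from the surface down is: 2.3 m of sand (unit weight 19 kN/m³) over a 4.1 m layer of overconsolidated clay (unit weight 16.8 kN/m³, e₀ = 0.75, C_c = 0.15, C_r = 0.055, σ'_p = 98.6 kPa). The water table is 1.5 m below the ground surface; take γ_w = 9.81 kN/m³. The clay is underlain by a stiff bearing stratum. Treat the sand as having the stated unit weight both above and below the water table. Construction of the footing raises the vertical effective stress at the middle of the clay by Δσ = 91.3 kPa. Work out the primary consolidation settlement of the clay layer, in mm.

Mid-depth of clay below the ground surface: z = 2.3 + 4.1/2 = 4.35 m.
Total vertical stress at mid-clay: σ_v = 19×2.3 + 16.8×2.05 = 78.14 kPa.
Pore pressure: u = 9.81×(4.35 − 1.5) = 27.959 kPa.
Initial effective stress: σ'_0 = σ_v − u = 78.14 − 27.959 = 50.181 kPa.
Final effective stress: σ'_f = 50.181 + 91.3 = 141.48 kPa.
σ'_f = 141.48 > σ'_p = 98.6 kPa, so the stress path crosses the preconsolidation pressure — recompression up to σ'_p, then virgin compression beyond:
S_c = H/(1+e₀)·[C_r·log₁₀(σ'_p/σ'_0) + C_c·log₁₀(σ'_f/σ'_p)]
    = 4.1/1.75 × [0.055×log₁₀(98.6/50.181) + 0.15×log₁₀(141.48/98.6)]
    = 2.3429 × [0.016134 + 0.023523] = 0.09291 m

S_c ≈ 92.9 mm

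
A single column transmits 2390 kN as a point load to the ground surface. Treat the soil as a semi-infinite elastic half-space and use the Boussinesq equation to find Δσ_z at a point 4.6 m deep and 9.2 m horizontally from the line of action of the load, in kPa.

Boussinesq vertical stress below a point load on an elastic half-space:
Δσ_z = 3P/(2πz²) · [1 + (r/z)²]^(−5/2)
r/z = 9.2/4.6 = 2; [1+(r/z)²]^(−5/2) = 0.017889.
Δσ_z = 3×2390/(2π×4.6²) × 0.017889 = 53.929 × 0.017889 = 0.9647 kPa

Δσ_z ≈ 0.965 kPa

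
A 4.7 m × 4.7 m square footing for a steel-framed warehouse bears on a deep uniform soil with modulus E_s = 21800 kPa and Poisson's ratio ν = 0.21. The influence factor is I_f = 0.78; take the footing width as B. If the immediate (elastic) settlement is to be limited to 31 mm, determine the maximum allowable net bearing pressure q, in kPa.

S_e = q·B·(1−ν²)/E_s · I_f  ⇒  q = S_e·E_s / (B·(1−ν²)·I_f).
q = 0.031 × 21800 / (4.7 × 0.9559 × 0.78) = 192.8 kPa

q ≈ 193 kPa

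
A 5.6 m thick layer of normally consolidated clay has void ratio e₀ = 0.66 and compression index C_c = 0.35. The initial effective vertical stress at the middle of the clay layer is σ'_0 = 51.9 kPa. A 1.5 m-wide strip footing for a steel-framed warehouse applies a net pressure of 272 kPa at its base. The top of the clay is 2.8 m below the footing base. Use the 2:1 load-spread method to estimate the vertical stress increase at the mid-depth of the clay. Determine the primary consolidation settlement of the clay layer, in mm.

S_c ≈ 382 mm

Mid-depth of clay below the footing base: z = 2.8 + 5.6/2 = 5.6 m.
Stress increase at mid-clay by the 2:1 spreading method:
Δσ = qB/(B+z) = 272×1.5/(1.5+5.6) = 57.465 kPa
Final effective stress: σ'_f = σ'_0 + Δσ = 51.9 + 57.465 = 109.37 kPa.
Normally consolidated clay, so the full stress increment lies on the virgin compression line:
S_c = C_c·H/(1+e₀)·log₁₀(σ'_f/σ'_0) = 0.35×5.6/(1+0.66)×log₁₀(109.37/51.9)
    = 1.1807 × 0.32373 = 0.3822 m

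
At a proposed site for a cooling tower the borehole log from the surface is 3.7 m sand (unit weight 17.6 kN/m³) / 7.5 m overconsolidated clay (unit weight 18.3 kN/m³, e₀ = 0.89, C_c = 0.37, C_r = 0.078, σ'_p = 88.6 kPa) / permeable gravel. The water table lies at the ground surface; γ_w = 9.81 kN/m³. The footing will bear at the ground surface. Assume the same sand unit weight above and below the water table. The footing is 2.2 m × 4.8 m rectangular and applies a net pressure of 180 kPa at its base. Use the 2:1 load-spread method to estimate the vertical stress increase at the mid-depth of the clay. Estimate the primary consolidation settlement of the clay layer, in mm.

Mid-depth of clay below the ground surface: z = 3.7 + 7.5/2 = 7.45 m.
Total vertical stress at mid-clay: σ_v = 17.6×3.7 + 18.3×3.75 = 133.75 kPa.
Pore pressure: u = 9.81×(7.45 − 0) = 73.085 kPa.
Initial effective stress: σ'_0 = σ_v − u = 133.75 − 73.085 = 60.665 kPa.
Stress increase at mid-clay by the 2:1 spreading method:
Δσ = qBL/((B+z)(L+z)) = 180×2.2×4.8/((2.2+7.45)(4.8+7.45)) = 16.08 kPa
Final effective stress: σ'_f = 60.665 + 16.08 = 76.745 kPa.
σ'_f = 76.745 ≤ σ'_p = 88.6 kPa, so the clay remains overconsolidated and only the recompression index applies:
S_c = C_r·H/(1+e₀)·log₁₀(σ'_f/σ'_0) = 0.078×7.5/1.89×log₁₀(76.745/60.665)
    = 0.30953 × 0.10211 = 0.03161 m

S_c ≈ 31.6 mm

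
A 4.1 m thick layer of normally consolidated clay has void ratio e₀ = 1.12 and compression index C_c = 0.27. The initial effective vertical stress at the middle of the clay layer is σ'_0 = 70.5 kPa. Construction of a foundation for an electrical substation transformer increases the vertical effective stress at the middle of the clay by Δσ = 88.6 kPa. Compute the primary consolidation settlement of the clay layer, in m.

Final effective stress: σ'_f = σ'_0 + Δσ = 70.5 + 88.6 = 159.1 kPa.
Normally consolidated clay, so the full stress increment lies on the virgin compression line:
S_c = C_c·H/(1+e₀)·log₁₀(σ'_f/σ'_0) = 0.27×4.1/(1+1.12)×log₁₀(159.1/70.5)
    = 0.52217 × 0.35348 = 0.1846 m

S_c ≈ 0.185 m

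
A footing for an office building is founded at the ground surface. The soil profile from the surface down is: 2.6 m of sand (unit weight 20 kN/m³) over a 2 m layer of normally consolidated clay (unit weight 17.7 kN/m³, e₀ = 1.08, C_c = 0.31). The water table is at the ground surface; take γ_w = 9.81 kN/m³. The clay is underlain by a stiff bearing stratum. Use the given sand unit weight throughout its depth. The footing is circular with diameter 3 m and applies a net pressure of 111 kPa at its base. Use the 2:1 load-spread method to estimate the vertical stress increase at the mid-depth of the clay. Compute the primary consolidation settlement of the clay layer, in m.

Mid-depth of clay below the ground surface: z = 2.6 + 2/2 = 3.6 m.
Total vertical stress at mid-clay: σ_v = 20×2.6 + 17.7×1 = 69.7 kPa.
Pore pressure: u = 9.81×(3.6 − 0) = 35.316 kPa.
Initial effective stress: σ'_0 = σ_v − u = 69.7 − 35.316 = 34.384 kPa.
Stress increase at mid-clay by the 2:1 spreading method:
Δσ ≈ qD²/(D+z)² = 111×3²/(3+3.6)² = 22.934 kPa
Final effective stress: σ'_f = σ'_0 + Δσ = 34.384 + 22.934 = 57.318 kPa.
Normally consolidated clay, so the full stress increment lies on the virgin compression line:
S_c = C_c·H/(1+e₀)·log₁₀(σ'_f/σ'_0) = 0.31×2/(1+1.08)×log₁₀(57.318/34.384)
    = 0.29808 × 0.22193 = 0.06615 m

S_c ≈ 0.0662 m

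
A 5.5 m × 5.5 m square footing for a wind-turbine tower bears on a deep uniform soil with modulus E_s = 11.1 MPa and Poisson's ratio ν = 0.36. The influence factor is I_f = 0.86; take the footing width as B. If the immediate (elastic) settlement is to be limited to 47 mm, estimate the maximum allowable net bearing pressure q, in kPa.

E_s = 11.1 MPa = 11100 kPa.
S_e = q·B·(1−ν²)/E_s · I_f  ⇒  q = S_e·E_s / (B·(1−ν²)·I_f).
q = 0.047 × 11100 / (5.5 × 0.8704 × 0.86) = 126.7 kPa

q ≈ 127 kPa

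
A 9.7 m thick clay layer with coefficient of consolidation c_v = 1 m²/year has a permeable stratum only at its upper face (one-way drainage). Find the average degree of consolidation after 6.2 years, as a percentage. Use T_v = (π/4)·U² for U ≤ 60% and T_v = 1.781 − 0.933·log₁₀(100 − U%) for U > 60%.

U ≈ 29 %

Drainage path length: H_d = H = 9.7 m (single drainage).
T_v = c_v·t/H_d² = 1×6.2/9.7² = 0.065894.
T_v = 0.065894 corresponds to the U ≤ 60% branch:
U = √(4T_v/π) = 0.2897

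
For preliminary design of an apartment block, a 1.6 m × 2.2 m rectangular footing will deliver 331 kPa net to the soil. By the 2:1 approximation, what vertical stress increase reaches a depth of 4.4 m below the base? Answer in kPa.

By the 2:1 method the load spreads at 1 horizontal : 2 vertical, so at depth z the loaded area has grown by z in each plan dimension:
Δσ = qBL/((B+z)(L+z)) = 331×1.6×2.2/((1.6+4.4)(2.2+4.4)) = 29.422 kPa

Δσ_z ≈ 29.4 kPa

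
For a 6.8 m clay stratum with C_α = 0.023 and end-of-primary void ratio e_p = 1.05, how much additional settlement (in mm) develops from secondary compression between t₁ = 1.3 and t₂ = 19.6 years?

Secondary compression: S_s = C_α·H/(1+e_p)·log₁₀(t₂/t₁)
S_s = 0.023×6.8/(1+1.05)×log₁₀(19.6/1.3)
    = 0.07629 × 1.178 = 0.0899 m

S_s ≈ 89.9 mm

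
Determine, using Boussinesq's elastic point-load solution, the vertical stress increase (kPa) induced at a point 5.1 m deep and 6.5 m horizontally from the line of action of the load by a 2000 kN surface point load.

Boussinesq vertical stress below a point load on an elastic half-space:
Δσ_z = 3P/(2πz²) · [1 + (r/z)²]^(−5/2)
r/z = 6.5/5.1 = 1.2745; [1+(r/z)²]^(−5/2) = 0.089626.
Δσ_z = 3×2000/(2π×5.1²) × 0.089626 = 36.714 × 0.089626 = 3.291 kPa

Δσ_z ≈ 3.29 kPa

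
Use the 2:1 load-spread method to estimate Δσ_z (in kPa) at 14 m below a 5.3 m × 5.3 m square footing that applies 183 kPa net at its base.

By the 2:1 method the load spreads at 1 horizontal : 2 vertical, so at depth z the loaded area has grown by z in each plan dimension:
Δσ = qBL/((B+z)(L+z)) = 183×5.3×5.3/((5.3+14)(5.3+14)) = 13.8 kPa

Δσ_z ≈ 13.8 kPa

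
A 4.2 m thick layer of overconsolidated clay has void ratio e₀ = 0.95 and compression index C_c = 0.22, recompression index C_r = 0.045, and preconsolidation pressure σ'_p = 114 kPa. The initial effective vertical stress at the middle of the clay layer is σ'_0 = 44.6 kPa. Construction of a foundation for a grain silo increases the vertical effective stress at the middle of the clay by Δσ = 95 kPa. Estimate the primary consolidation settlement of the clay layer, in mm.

S_c ≈ 81.2 mm

Final effective stress: σ'_f = 44.6 + 95 = 139.6 kPa.
σ'_f = 139.6 > σ'_p = 114 kPa, so the stress path crosses the preconsolidation pressure — recompression up to σ'_p, then virgin compression beyond:
S_c = H/(1+e₀)·[C_r·log₁₀(σ'_p/σ'_0) + C_c·log₁₀(σ'_f/σ'_p)]
    = 4.2/1.95 × [0.045×log₁₀(114/44.6) + 0.22×log₁₀(139.6/114)]
    = 2.1538 × [0.018341 + 0.019356] = 0.08119 m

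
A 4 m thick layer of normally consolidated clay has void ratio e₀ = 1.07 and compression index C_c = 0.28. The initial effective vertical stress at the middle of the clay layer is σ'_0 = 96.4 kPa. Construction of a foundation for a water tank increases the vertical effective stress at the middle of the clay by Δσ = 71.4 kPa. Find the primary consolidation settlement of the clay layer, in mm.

S_c ≈ 130 mm

Final effective stress: σ'_f = σ'_0 + Δσ = 96.4 + 71.4 = 167.8 kPa.
Normally consolidated clay, so the full stress increment lies on the virgin compression line:
S_c = C_c·H/(1+e₀)·log₁₀(σ'_f/σ'_0) = 0.28×4/(1+1.07)×log₁₀(167.8/96.4)
    = 0.54106 × 0.24071 = 0.1302 m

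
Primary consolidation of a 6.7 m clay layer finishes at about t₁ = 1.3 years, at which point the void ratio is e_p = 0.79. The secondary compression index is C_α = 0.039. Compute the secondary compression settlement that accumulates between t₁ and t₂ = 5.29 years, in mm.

Secondary compression: S_s = C_α·H/(1+e_p)·log₁₀(t₂/t₁)
S_s = 0.039×6.7/(1+0.79)×log₁₀(5.29/1.3)
    = 0.146 × 0.6095 = 0.08898 m

S_s ≈ 89 mm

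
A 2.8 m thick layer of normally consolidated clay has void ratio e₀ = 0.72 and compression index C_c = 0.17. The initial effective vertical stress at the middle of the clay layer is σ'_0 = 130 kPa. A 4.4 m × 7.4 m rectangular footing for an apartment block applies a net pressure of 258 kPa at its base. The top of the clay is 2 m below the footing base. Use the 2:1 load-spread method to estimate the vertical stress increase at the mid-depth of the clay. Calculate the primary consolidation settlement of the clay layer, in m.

S_c ≈ 0.0684 m

Mid-depth of clay below the footing base: z = 2 + 2.8/2 = 3.4 m.
Stress increase at mid-clay by the 2:1 spreading method:
Δσ = qBL/((B+z)(L+z)) = 258×4.4×7.4/((4.4+3.4)(7.4+3.4)) = 99.721 kPa
Final effective stress: σ'_f = σ'_0 + Δσ = 130 + 99.721 = 229.72 kPa.
Normally consolidated clay, so the full stress increment lies on the virgin compression line:
S_c = C_c·H/(1+e₀)·log₁₀(σ'_f/σ'_0) = 0.17×2.8/(1+0.72)×log₁₀(229.72/130)
    = 0.27674 × 0.24726 = 0.06843 m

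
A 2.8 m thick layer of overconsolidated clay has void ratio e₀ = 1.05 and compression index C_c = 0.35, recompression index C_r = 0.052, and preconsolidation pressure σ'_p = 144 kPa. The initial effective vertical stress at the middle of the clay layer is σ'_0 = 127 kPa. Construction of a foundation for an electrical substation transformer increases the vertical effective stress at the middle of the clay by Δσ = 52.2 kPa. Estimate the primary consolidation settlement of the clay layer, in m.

Final effective stress: σ'_f = 127 + 52.2 = 179.2 kPa.
σ'_f = 179.2 > σ'_p = 144 kPa, so the stress path crosses the preconsolidation pressure — recompression up to σ'_p, then virgin compression beyond:
S_c = H/(1+e₀)·[C_r·log₁₀(σ'_p/σ'_0) + C_c·log₁₀(σ'_f/σ'_p)]
    = 2.8/2.05 × [0.052×log₁₀(144/127) + 0.35×log₁₀(179.2/144)]
    = 1.3659 × [0.0028371 + 0.033241] = 0.04928 m

S_c ≈ 0.0493 m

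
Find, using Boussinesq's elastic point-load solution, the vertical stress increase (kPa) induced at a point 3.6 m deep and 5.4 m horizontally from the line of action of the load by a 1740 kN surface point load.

Boussinesq vertical stress below a point load on an elastic half-space:
Δσ_z = 3P/(2πz²) · [1 + (r/z)²]^(−5/2)
r/z = 5.4/3.6 = 1.5; [1+(r/z)²]^(−5/2) = 0.052516.
Δσ_z = 3×1740/(2π×3.6²) × 0.052516 = 64.104 × 0.052516 = 3.366 kPa

Δσ_z ≈ 3.37 kPa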